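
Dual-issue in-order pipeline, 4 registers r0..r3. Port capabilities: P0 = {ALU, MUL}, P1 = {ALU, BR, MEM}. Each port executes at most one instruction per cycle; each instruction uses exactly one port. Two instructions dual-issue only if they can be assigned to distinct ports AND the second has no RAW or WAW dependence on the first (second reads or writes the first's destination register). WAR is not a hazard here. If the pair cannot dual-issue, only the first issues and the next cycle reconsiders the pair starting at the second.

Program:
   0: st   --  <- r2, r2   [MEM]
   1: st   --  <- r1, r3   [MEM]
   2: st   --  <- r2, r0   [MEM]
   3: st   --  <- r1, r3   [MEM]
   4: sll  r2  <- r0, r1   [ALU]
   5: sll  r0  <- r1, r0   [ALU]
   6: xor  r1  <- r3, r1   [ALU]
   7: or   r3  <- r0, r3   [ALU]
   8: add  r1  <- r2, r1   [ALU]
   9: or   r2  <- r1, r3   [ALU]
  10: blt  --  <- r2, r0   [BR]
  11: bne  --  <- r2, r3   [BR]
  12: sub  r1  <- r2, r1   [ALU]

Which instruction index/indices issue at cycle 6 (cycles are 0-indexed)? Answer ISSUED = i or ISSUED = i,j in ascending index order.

  cy0 -> i0 (st.MEM) no-port MEM/MEM
  cy1 -> i1 (st.MEM) no-port MEM/MEM
  cy2 -> i2 (st.MEM) no-port MEM/MEM
  cy3 -> i3/i4 (st.MEM/sll.ALU) 2-wide
  cy4 -> i5/i6 (sll.ALU/xor.ALU) 2-wide
  cy5 -> i7/i8 (or.ALU/add.ALU) 2-wide
  cy6 -> i9 (or.ALU) RAW r2
  cy7 -> i10 (blt.BR) no-port BR/BR
  cy8 -> i11/i12 (bne.BR/sub.ALU) 2-wide

ISSUED = 9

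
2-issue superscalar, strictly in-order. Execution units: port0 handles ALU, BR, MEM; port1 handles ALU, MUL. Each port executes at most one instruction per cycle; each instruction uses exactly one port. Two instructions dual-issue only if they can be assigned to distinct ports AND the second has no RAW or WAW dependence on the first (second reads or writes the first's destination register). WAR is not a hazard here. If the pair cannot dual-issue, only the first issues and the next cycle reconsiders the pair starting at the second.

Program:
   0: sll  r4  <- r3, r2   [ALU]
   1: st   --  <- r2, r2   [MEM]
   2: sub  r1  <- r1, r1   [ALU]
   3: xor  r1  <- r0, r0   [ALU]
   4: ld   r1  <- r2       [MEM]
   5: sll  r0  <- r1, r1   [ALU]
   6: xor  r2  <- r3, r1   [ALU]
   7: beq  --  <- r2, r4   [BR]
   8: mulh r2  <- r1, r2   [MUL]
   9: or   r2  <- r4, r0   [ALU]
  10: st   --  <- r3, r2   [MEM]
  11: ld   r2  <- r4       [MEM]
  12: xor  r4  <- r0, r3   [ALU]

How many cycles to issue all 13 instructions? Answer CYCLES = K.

CYCLES = 9

  cy0 -> i0/i1 (sll.ALU/st.MEM) pair
  cy1 -> i2 (sub.ALU) WAW r1
  cy2 -> i3 (xor.ALU) WAW r1
  cy3 -> i4 (ld.MEM) RAW r1
  cy4 -> i5/i6 (sll.ALU/xor.ALU) pair
  cy5 -> i7/i8 (beq.BR/mulh.MUL) pair
  cy6 -> i9 (or.ALU) RAW r2
  cy7 -> i10 (st.MEM) no-port MEM/MEM
  cy8 -> i11/i12 (ld.MEM/xor.ALU) pair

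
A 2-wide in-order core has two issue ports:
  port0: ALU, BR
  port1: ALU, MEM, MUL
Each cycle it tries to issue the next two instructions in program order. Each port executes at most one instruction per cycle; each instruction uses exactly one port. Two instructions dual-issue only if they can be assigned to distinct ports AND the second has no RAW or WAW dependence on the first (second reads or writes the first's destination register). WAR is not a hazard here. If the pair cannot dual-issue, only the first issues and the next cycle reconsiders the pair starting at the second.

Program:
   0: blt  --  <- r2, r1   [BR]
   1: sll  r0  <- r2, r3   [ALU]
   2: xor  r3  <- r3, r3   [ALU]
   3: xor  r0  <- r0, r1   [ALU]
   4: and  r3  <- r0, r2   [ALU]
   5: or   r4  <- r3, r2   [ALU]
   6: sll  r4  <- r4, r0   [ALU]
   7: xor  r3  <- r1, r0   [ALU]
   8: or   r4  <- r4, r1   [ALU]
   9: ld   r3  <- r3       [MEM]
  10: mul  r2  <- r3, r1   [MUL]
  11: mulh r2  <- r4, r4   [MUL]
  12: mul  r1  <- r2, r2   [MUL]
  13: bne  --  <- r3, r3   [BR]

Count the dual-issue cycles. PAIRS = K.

c0: i0+i1 blt.BR sll.ALU  2-wide
c1: i2+i3 xor.ALU xor.ALU  2-wide
c2: i4 and.ALU  RAW r3
c3: i5 or.ALU  RAW+WAW r4
c4: i6+i7 sll.ALU xor.ALU  2-wide
c5: i8+i9 or.ALU ld.MEM  2-wide
c6: i10 mul.MUL  no-port MUL/MUL
c7: i11 mulh.MUL  no-port MUL/MUL
c8: i12+i13 mul.MUL bne.BR  2-wide

PAIRS = 5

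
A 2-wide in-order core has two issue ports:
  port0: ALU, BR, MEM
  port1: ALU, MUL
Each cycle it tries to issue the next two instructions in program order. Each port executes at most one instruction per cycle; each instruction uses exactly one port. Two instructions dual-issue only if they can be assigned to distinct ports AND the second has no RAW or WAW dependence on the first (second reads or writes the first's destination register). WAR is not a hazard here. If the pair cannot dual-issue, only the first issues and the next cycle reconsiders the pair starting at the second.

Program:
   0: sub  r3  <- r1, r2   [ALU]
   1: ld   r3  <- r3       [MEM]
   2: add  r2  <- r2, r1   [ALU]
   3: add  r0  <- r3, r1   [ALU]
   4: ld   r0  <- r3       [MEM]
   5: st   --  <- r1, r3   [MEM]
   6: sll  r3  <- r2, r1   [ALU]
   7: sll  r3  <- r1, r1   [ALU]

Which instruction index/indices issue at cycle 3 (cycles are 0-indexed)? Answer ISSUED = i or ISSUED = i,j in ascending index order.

#0 head=0: sub i0 RAW+WAW r3
#1 head=1: ld;add i1&i2 dual
#2 head=3: add i3 WAW r0
#3 head=4: ld i4 no-port MEM/MEM
#4 head=5: st;sll i5&i6 dual
#5 head=7: sll i7 tail

ISSUED = 4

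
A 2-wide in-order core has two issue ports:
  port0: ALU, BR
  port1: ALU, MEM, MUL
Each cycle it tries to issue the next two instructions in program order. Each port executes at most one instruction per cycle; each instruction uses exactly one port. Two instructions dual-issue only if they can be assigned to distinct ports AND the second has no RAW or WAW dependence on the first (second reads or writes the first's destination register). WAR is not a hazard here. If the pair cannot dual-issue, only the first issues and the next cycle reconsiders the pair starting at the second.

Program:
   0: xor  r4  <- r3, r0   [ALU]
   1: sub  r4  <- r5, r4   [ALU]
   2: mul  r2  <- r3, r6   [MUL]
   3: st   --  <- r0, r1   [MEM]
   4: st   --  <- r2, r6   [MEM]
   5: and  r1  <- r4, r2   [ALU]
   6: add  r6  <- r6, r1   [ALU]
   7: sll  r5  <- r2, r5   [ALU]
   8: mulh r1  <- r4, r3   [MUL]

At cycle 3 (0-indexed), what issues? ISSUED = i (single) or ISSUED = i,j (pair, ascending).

c0: i0 xor  RAW+WAW r4
c1: i1/i2 sub;mul  2-wide
c2: i3 st  no-port MEM/MEM
c3: i4/i5 st;and  2-wide
c4: i6/i7 add;sll  2-wide
c5: i8 mulh  tail

ISSUED = 4,5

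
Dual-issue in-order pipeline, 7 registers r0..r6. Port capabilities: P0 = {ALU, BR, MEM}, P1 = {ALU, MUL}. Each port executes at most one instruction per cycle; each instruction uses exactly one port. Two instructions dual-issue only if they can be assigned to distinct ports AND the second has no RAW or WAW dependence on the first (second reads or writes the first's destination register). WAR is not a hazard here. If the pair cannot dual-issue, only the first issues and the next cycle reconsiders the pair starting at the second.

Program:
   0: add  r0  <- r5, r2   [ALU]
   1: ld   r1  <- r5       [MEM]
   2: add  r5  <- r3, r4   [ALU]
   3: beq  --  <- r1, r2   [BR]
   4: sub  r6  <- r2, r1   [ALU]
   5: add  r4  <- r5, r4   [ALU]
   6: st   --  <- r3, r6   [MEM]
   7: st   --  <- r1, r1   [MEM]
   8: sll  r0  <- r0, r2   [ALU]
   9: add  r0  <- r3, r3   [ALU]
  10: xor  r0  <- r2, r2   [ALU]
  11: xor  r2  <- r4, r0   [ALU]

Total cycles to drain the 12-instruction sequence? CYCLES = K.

t=0 i0+i1:add/ld ; dual
t=1 i2+i3:add/beq ; dual
t=2 i4+i5:sub/add ; dual
t=3 i6:st ; no-port MEM/MEM
t=4 i7+i8:st/sll ; dual
t=5 i9:add ; WAW r0
t=6 i10:xor ; RAW r0
t=7 i11:xor ; tail

CYCLES = 8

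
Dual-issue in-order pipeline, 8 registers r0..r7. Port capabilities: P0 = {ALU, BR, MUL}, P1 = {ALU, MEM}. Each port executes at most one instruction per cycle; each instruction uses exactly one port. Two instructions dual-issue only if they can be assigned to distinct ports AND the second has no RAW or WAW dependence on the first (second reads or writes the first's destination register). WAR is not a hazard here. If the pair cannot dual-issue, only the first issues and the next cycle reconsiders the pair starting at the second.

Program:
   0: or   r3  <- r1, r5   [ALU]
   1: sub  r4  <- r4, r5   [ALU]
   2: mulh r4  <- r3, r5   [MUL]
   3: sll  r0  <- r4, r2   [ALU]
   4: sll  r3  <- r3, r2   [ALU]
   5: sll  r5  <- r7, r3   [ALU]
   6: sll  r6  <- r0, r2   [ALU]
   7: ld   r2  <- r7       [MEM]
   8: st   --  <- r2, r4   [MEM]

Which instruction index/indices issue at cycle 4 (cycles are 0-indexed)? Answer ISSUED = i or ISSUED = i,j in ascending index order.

ISSUED = 7

t=0 i0,i1:or;sub ; pair
t=1 i2:mulh ; RAW r4
t=2 i3,i4:sll;sll ; pair
t=3 i5,i6:sll;sll ; pair
t=4 i7:ld ; no-port MEM/MEM
t=5 i8:st ; tail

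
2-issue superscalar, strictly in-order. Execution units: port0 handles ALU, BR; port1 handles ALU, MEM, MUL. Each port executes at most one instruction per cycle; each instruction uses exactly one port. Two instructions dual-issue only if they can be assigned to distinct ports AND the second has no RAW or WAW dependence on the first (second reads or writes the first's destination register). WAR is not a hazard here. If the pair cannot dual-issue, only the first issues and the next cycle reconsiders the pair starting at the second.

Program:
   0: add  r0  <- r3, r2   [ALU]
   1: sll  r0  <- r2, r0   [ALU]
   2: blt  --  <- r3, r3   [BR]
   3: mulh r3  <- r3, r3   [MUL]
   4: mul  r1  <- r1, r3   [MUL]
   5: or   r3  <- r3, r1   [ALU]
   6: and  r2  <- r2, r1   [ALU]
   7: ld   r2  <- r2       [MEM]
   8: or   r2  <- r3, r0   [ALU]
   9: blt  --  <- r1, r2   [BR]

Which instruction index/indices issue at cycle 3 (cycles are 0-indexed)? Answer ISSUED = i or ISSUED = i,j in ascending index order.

t=0 i0:add.ALU ; RAW+WAW r0
t=1 i1/i2:sll.ALU blt.BR ; dual
t=2 i3:mulh.MUL ; no-port MUL/MUL
t=3 i4:mul.MUL ; RAW r1
t=4 i5/i6:or.ALU and.ALU ; dual
t=5 i7:ld.MEM ; WAW r2
t=6 i8:or.ALU ; RAW r2
t=7 i9:blt.BR ; tail

ISSUED = 4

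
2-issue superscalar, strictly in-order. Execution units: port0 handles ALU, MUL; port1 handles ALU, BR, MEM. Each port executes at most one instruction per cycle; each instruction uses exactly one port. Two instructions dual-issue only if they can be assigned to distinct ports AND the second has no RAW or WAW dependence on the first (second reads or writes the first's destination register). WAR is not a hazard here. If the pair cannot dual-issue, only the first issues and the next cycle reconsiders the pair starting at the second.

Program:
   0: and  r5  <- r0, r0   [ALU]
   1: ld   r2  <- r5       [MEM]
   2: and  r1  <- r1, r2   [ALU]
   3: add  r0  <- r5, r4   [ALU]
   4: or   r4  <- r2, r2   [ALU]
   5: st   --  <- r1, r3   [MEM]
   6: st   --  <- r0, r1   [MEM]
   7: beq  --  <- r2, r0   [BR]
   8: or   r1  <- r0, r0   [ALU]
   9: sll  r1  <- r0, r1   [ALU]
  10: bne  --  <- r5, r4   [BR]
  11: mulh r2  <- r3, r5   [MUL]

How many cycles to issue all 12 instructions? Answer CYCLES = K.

#0 head=0: and i0 RAW r5
#1 head=1: ld i1 RAW r2
#2 head=2: and;add i2&i3 pair
#3 head=4: or;st i4&i5 pair
#4 head=6: st i6 no-port MEM/BR
#5 head=7: beq;or i7&i8 pair
#6 head=9: sll;bne i9&i10 pair
#7 head=11: mulh i11 tail

CYCLES = 8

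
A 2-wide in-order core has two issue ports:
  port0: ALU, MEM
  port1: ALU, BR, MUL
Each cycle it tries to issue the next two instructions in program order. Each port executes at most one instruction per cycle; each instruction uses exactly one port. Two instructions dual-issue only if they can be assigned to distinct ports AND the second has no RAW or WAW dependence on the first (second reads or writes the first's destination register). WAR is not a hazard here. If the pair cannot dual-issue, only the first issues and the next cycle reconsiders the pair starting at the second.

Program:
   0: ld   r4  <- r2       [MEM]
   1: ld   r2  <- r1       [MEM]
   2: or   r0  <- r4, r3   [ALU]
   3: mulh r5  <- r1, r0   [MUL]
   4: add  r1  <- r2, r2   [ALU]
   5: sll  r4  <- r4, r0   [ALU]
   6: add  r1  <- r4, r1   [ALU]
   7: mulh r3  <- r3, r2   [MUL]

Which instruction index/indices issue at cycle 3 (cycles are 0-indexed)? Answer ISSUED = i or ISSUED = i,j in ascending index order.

ISSUED = 5

0. ld.MEM @i0  | no-port MEM/MEM
1. ld.MEM+or.ALU @i1+i2  | pair
2. mulh.MUL+add.ALU @i3+i4  | pair
3. sll.ALU @i5  | RAW r4
4. add.ALU+mulh.MUL @i6+i7  | pair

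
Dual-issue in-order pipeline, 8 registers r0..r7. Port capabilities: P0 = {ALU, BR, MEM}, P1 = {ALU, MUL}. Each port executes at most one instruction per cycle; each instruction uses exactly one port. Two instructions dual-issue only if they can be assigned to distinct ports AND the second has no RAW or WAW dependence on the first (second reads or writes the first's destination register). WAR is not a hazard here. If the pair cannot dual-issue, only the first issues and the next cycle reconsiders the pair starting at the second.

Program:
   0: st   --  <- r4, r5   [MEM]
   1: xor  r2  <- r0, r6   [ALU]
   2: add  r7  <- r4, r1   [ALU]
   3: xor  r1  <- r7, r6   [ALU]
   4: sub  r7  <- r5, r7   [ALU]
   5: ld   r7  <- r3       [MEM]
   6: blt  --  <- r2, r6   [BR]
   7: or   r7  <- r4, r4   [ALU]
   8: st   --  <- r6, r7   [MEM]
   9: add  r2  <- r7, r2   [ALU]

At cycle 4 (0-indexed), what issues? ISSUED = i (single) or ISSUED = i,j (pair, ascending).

t=0 i0/i1:st;xor ; dual
t=1 i2:add ; RAW r7
t=2 i3/i4:xor;sub ; dual
t=3 i5:ld ; no-port MEM/BR
t=4 i6/i7:blt;or ; dual
t=5 i8/i9:st;add ; dual

ISSUED = 6,7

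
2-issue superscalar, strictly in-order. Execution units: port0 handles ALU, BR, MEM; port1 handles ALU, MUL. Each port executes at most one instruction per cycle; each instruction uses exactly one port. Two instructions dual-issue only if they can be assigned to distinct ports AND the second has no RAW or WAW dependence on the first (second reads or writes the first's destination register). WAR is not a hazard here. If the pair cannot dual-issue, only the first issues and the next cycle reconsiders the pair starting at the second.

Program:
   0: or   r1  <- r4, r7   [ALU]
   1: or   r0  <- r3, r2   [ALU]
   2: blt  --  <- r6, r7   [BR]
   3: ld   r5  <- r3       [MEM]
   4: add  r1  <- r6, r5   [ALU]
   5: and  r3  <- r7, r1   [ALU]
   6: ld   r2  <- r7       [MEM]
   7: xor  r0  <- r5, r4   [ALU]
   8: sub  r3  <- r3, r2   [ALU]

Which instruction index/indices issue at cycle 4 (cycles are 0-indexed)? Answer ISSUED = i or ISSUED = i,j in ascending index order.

#0 head=0: or.ALU or.ALU i0,i1 pair
#1 head=2: blt.BR i2 no-port BR/MEM
#2 head=3: ld.MEM i3 RAW r5
#3 head=4: add.ALU i4 RAW r1
#4 head=5: and.ALU ld.MEM i5,i6 pair
#5 head=7: xor.ALU sub.ALU i7,i8 pair

ISSUED = 5,6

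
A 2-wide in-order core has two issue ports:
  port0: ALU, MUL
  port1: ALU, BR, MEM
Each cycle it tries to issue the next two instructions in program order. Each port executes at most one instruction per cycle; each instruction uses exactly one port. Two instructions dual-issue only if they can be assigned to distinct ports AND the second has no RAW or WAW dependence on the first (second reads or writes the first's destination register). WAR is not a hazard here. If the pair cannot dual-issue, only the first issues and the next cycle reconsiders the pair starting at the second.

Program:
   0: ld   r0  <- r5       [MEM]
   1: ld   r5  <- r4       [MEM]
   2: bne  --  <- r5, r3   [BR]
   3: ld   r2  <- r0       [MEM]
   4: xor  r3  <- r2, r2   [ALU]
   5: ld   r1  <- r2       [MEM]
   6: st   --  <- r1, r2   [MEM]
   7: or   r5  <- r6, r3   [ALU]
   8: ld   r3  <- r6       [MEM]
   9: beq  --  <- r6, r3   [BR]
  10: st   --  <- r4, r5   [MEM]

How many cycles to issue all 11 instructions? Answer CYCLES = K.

CYCLES = 9

c0: i0 ld.MEM  no-port MEM/MEM
c1: i1 ld.MEM  no-port MEM/BR
c2: i2 bne.BR  no-port BR/MEM
c3: i3 ld.MEM  RAW r2
c4: i4+i5 xor.ALU;ld.MEM  2-wide
c5: i6+i7 st.MEM;or.ALU  2-wide
c6: i8 ld.MEM  no-port MEM/BR
c7: i9 beq.BR  no-port BR/MEM
c8: i10 st.MEM  tail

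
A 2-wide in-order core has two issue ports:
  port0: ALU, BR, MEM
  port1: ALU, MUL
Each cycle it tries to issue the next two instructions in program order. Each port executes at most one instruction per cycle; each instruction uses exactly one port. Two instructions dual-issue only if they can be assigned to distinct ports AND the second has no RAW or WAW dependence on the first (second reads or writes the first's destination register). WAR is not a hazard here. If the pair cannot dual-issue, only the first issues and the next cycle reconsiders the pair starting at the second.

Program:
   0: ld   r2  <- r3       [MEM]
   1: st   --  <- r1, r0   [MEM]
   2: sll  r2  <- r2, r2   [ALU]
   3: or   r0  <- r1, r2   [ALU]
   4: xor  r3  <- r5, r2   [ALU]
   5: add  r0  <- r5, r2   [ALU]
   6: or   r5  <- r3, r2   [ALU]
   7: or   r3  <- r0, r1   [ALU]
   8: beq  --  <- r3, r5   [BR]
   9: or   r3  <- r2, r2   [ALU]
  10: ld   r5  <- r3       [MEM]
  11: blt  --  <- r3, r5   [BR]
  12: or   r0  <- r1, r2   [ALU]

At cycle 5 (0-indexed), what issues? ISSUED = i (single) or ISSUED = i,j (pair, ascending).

[0] i0  ld.MEM  -- no-port MEM/MEM
[1] i1,i2  st.MEM/sll.ALU  -- dual
[2] i3,i4  or.ALU/xor.ALU  -- dual
[3] i5,i6  add.ALU/or.ALU  -- dual
[4] i7  or.ALU  -- RAW r3
[5] i8,i9  beq.BR/or.ALU  -- dual
[6] i10  ld.MEM  -- no-port MEM/BR
[7] i11,i12  blt.BR/or.ALU  -- dual

ISSUED = 8,9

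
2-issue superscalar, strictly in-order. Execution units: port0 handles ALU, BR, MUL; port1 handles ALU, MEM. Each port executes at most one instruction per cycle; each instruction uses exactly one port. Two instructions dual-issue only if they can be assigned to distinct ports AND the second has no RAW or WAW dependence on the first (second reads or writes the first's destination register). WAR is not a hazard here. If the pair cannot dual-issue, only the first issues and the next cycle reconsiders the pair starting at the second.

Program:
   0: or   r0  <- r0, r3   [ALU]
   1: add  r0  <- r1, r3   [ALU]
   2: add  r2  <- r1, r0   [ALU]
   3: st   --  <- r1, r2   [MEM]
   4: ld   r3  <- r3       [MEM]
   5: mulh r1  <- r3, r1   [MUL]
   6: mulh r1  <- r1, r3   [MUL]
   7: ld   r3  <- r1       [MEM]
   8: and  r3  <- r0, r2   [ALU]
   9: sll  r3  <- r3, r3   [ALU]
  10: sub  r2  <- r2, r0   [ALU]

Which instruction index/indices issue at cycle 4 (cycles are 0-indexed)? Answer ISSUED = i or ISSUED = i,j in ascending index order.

0. or @i0  | WAW r0
1. add @i1  | RAW r0
2. add @i2  | RAW r2
3. st @i3  | no-port MEM/MEM
4. ld @i4  | RAW r3
5. mulh @i5  | no-port MUL/MUL
6. mulh @i6  | RAW r1
7. ld @i7  | WAW r3
8. and @i8  | RAW+WAW r3
9. sll sub @i9/i10  | 2-wide

ISSUED = 4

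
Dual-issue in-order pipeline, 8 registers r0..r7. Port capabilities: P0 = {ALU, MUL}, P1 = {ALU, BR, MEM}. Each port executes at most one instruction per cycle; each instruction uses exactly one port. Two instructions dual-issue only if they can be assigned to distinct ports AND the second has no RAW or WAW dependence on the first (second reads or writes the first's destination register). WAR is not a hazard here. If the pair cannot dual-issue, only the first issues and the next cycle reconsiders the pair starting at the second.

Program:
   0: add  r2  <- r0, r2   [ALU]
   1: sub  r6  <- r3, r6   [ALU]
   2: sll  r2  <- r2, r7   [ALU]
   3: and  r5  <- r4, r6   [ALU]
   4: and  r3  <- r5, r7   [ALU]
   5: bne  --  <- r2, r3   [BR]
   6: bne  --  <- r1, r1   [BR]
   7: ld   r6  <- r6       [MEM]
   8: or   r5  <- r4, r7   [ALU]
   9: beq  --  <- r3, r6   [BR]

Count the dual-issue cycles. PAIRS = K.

c0: i0,i1 add sub  dual
c1: i2,i3 sll and  dual
c2: i4 and  RAW r3
c3: i5 bne  no-port BR/BR
c4: i6 bne  no-port BR/MEM
c5: i7,i8 ld or  dual
c6: i9 beq  tail

PAIRS = 3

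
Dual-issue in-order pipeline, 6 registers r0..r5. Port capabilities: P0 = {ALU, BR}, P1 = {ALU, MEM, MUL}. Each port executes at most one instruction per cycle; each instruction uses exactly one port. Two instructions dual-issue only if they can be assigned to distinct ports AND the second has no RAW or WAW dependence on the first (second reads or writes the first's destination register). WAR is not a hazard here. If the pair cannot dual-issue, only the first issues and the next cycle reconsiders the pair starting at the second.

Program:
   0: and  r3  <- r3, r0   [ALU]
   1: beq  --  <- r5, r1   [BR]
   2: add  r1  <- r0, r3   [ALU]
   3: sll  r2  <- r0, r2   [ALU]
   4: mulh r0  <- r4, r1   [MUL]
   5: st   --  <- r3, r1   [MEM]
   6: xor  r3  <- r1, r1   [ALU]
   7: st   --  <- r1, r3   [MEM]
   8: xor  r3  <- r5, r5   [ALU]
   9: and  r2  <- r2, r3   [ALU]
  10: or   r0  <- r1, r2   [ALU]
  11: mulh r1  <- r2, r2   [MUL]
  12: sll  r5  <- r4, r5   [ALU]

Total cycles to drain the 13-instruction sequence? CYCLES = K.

0. and.ALU beq.BR @i0+i1  | pair
1. add.ALU sll.ALU @i2+i3  | pair
2. mulh.MUL @i4  | no-port MUL/MEM
3. st.MEM xor.ALU @i5+i6  | pair
4. st.MEM xor.ALU @i7+i8  | pair
5. and.ALU @i9  | RAW r2
6. or.ALU mulh.MUL @i10+i11  | pair
7. sll.ALU @i12  | tail

CYCLES = 8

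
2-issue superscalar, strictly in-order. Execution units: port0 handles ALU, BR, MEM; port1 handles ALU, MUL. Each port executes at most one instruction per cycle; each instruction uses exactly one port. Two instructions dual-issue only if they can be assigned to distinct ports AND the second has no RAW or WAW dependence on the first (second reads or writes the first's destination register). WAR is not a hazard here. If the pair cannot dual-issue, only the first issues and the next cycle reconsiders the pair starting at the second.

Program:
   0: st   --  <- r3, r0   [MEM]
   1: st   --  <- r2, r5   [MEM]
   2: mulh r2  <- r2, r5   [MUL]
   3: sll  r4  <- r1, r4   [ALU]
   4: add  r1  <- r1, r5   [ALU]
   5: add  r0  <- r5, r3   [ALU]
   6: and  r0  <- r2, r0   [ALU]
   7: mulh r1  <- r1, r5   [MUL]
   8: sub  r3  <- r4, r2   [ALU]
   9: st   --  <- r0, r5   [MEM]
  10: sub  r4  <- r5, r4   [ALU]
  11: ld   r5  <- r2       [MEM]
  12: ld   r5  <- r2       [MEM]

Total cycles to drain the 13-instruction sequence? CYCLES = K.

CYCLES = 8

0. st.MEM @i0  | no-port MEM/MEM
1. st.MEM/mulh.MUL @i1/i2  | 2-wide
2. sll.ALU/add.ALU @i3/i4  | 2-wide
3. add.ALU @i5  | RAW+WAW r0
4. and.ALU/mulh.MUL @i6/i7  | 2-wide
5. sub.ALU/st.MEM @i8/i9  | 2-wide
6. sub.ALU/ld.MEM @i10/i11  | 2-wide
7. ld.MEM @i12  | tail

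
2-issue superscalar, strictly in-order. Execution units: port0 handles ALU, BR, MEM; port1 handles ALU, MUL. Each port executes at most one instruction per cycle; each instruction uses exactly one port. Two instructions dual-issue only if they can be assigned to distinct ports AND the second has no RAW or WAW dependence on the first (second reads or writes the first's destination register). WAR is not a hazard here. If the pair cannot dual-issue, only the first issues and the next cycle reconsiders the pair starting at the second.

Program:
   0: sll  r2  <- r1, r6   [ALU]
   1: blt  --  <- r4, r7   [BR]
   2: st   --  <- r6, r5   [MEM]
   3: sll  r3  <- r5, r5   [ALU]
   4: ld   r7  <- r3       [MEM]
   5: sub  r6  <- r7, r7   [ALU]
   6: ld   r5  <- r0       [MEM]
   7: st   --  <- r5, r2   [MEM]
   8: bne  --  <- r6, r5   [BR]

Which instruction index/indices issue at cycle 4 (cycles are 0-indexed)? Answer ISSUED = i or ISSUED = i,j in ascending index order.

c0: i0+i1 sll.ALU blt.BR  dual
c1: i2+i3 st.MEM sll.ALU  dual
c2: i4 ld.MEM  RAW r7
c3: i5+i6 sub.ALU ld.MEM  dual
c4: i7 st.MEM  no-port MEM/BR
c5: i8 bne.BR  tail

ISSUED = 7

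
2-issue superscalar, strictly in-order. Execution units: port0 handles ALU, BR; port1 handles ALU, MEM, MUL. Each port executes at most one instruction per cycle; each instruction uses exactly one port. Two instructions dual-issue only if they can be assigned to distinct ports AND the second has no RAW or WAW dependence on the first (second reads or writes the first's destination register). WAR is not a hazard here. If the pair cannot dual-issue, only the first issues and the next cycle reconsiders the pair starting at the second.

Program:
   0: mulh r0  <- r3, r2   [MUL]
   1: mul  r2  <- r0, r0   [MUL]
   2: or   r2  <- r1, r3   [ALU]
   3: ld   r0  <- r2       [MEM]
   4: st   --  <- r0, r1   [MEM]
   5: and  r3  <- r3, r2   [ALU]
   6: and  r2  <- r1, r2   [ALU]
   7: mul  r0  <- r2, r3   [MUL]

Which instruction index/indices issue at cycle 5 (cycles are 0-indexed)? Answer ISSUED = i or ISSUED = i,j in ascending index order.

  cy0 -> i0 (mulh.MUL) no-port MUL/MUL
  cy1 -> i1 (mul.MUL) WAW r2
  cy2 -> i2 (or.ALU) RAW r2
  cy3 -> i3 (ld.MEM) no-port MEM/MEM
  cy4 -> i4/i5 (st.MEM+and.ALU) 2-wide
  cy5 -> i6 (and.ALU) RAW r2
  cy6 -> i7 (mul.MUL) tail

ISSUED = 6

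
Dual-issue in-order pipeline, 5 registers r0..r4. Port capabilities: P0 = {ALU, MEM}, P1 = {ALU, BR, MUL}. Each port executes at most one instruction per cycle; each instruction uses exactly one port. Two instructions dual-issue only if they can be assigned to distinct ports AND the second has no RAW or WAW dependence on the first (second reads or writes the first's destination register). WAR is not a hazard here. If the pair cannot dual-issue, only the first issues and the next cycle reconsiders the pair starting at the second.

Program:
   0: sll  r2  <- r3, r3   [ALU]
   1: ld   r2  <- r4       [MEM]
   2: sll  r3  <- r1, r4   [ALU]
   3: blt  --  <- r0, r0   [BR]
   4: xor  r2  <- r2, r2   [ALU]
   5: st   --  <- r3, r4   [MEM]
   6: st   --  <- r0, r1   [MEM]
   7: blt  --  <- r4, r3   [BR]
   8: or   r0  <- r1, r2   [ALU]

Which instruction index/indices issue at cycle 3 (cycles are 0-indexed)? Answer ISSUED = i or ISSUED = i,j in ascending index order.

#0 head=0: sll.ALU i0 WAW r2
#1 head=1: ld.MEM;sll.ALU i1/i2 2-wide
#2 head=3: blt.BR;xor.ALU i3/i4 2-wide
#3 head=5: st.MEM i5 no-port MEM/MEM
#4 head=6: st.MEM;blt.BR i6/i7 2-wide
#5 head=8: or.ALU i8 tail

ISSUED = 5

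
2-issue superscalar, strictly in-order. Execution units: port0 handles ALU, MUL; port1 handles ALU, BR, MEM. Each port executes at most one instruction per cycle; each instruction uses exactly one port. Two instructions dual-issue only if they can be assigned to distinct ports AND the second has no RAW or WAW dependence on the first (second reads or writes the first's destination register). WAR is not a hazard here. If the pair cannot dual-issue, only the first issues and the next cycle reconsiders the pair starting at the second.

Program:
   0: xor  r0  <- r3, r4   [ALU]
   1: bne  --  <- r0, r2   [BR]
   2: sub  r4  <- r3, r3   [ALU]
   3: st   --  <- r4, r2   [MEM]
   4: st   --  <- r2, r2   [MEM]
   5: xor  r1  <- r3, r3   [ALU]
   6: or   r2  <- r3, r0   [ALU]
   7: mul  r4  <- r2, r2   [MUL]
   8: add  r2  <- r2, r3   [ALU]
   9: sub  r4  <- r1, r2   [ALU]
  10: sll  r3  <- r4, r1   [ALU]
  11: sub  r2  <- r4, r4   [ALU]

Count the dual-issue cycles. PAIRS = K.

PAIRS = 4

c0: i0 xor.ALU  RAW r0
c1: i1+i2 bne.BR;sub.ALU  dual
c2: i3 st.MEM  no-port MEM/MEM
c3: i4+i5 st.MEM;xor.ALU  dual
c4: i6 or.ALU  RAW r2
c5: i7+i8 mul.MUL;add.ALU  dual
c6: i9 sub.ALU  RAW r4
c7: i10+i11 sll.ALU;sub.ALU  dual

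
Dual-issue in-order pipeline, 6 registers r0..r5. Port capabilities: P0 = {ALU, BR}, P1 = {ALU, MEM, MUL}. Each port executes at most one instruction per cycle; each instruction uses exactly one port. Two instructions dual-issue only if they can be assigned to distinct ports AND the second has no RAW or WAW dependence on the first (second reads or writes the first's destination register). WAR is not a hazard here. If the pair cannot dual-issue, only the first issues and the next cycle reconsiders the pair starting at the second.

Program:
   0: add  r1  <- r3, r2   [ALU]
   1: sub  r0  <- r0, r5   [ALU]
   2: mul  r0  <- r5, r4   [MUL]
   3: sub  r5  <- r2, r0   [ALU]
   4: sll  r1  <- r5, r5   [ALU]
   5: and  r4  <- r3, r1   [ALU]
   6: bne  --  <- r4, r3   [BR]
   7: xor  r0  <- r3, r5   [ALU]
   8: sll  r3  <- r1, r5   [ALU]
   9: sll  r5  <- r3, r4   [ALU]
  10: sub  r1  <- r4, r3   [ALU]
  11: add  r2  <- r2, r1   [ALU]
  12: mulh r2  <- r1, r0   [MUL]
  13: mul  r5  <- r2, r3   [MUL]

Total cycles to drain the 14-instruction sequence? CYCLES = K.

  cy0 -> i0/i1 (add sub) dual
  cy1 -> i2 (mul) RAW r0
  cy2 -> i3 (sub) RAW r5
  cy3 -> i4 (sll) RAW r1
  cy4 -> i5 (and) RAW r4
  cy5 -> i6/i7 (bne xor) dual
  cy6 -> i8 (sll) RAW r3
  cy7 -> i9/i10 (sll sub) dual
  cy8 -> i11 (add) WAW r2
  cy9 -> i12 (mulh) no-port MUL/MUL
  cy10 -> i13 (mul) tail

CYCLES = 11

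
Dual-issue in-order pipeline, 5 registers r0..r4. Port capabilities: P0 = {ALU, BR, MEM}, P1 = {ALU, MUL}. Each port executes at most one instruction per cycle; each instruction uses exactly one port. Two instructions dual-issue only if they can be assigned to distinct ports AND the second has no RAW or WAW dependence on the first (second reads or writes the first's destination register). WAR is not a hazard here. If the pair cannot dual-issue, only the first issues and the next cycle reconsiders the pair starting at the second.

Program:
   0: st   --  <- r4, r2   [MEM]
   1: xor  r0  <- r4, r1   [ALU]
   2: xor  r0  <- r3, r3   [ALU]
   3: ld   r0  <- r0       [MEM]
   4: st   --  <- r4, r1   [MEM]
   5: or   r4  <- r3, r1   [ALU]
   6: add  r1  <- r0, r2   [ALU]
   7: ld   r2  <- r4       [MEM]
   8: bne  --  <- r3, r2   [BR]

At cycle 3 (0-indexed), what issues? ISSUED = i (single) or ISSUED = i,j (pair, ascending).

ISSUED = 4,5

[0] i0/i1  st.MEM;xor.ALU  -- 2-wide
[1] i2  xor.ALU  -- RAW+WAW r0
[2] i3  ld.MEM  -- no-port MEM/MEM
[3] i4/i5  st.MEM;or.ALU  -- 2-wide
[4] i6/i7  add.ALU;ld.MEM  -- 2-wide
[5] i8  bne.BR  -- tail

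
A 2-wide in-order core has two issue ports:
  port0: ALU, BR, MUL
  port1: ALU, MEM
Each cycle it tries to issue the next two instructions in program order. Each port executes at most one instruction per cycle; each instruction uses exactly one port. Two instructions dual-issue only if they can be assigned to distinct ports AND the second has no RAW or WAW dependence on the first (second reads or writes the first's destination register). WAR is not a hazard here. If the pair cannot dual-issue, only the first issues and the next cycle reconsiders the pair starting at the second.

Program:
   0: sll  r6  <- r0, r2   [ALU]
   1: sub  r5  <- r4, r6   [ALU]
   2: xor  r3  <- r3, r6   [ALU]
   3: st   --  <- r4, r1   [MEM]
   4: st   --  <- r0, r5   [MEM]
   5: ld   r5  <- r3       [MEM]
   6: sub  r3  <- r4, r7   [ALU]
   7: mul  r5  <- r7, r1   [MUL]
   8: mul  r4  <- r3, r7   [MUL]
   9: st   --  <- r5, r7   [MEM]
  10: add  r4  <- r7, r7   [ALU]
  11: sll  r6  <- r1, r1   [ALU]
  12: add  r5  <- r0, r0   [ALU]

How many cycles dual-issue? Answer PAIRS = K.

#0 head=0: sll.ALU i0 RAW r6
#1 head=1: sub.ALU;xor.ALU i1&i2 2-wide
#2 head=3: st.MEM i3 no-port MEM/MEM
#3 head=4: st.MEM i4 no-port MEM/MEM
#4 head=5: ld.MEM;sub.ALU i5&i6 2-wide
#5 head=7: mul.MUL i7 no-port MUL/MUL
#6 head=8: mul.MUL;st.MEM i8&i9 2-wide
#7 head=10: add.ALU;sll.ALU i10&i11 2-wide
#8 head=12: add.ALU i12 tail

PAIRS = 4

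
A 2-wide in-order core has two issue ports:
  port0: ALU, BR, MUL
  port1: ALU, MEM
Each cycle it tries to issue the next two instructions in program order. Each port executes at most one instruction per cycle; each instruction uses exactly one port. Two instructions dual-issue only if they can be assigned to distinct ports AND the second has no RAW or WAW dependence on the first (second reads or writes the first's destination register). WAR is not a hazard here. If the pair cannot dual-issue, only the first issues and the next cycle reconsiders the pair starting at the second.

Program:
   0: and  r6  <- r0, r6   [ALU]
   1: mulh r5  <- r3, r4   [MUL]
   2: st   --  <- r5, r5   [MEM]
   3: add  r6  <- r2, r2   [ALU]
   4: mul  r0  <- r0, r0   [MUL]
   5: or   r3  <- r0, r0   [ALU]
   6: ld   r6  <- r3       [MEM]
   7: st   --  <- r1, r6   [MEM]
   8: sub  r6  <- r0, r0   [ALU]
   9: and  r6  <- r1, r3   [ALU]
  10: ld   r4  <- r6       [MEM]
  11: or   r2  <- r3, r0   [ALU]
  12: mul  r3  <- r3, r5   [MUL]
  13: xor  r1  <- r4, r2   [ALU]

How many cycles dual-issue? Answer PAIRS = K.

PAIRS = 5

[0] i0&i1  and.ALU+mulh.MUL  -- 2-wide
[1] i2&i3  st.MEM+add.ALU  -- 2-wide
[2] i4  mul.MUL  -- RAW r0
[3] i5  or.ALU  -- RAW r3
[4] i6  ld.MEM  -- no-port MEM/MEM
[5] i7&i8  st.MEM+sub.ALU  -- 2-wide
[6] i9  and.ALU  -- RAW r6
[7] i10&i11  ld.MEM+or.ALU  -- 2-wide
[8] i12&i13  mul.MUL+xor.ALU  -- 2-wide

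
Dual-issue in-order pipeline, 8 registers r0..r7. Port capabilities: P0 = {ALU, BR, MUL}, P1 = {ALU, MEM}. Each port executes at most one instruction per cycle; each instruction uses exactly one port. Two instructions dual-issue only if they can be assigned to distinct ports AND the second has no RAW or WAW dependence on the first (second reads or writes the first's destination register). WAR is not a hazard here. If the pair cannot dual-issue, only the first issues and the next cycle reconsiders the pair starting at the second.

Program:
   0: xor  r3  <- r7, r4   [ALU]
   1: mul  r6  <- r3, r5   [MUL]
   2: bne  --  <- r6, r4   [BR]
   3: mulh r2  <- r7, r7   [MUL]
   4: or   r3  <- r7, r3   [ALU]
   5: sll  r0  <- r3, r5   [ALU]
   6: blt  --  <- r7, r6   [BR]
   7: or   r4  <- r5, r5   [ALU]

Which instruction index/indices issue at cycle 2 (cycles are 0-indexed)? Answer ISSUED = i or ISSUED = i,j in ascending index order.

  cy0 -> i0 (xor) RAW r3
  cy1 -> i1 (mul) no-port MUL/BR
  cy2 -> i2 (bne) no-port BR/MUL
  cy3 -> i3,i4 (mulh;or) dual
  cy4 -> i5,i6 (sll;blt) dual
  cy5 -> i7 (or) tail

ISSUED = 2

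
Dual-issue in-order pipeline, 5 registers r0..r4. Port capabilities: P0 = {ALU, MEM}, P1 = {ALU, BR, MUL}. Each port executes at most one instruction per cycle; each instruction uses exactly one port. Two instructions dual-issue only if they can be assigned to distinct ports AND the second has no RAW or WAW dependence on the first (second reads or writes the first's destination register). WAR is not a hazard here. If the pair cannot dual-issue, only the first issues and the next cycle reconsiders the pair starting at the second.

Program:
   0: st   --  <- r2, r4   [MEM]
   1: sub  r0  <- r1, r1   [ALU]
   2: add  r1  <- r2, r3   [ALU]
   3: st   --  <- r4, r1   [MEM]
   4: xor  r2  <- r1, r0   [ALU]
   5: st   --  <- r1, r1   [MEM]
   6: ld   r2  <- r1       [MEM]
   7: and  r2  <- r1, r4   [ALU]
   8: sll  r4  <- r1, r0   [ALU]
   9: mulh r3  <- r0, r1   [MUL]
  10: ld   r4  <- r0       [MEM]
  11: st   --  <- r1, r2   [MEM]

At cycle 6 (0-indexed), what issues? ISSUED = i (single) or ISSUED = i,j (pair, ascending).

c0: i0,i1 st.MEM sub.ALU  dual
c1: i2 add.ALU  RAW r1
c2: i3,i4 st.MEM xor.ALU  dual
c3: i5 st.MEM  no-port MEM/MEM
c4: i6 ld.MEM  WAW r2
c5: i7,i8 and.ALU sll.ALU  dual
c6: i9,i10 mulh.MUL ld.MEM  dual
c7: i11 st.MEM  tail

ISSUED = 9,10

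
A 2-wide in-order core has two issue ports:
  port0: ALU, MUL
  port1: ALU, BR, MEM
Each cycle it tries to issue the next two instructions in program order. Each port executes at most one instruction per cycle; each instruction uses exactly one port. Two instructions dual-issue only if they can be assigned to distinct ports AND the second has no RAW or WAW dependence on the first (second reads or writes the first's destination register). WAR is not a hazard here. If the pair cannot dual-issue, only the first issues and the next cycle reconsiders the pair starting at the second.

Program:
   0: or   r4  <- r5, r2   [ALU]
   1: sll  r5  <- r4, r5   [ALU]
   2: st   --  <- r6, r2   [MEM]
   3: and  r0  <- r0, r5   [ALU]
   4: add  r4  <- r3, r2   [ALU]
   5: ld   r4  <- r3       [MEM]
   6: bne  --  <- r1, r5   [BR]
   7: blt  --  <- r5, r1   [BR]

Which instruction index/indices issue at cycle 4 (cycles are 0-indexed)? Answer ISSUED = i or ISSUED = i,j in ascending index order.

ISSUED = 6

t=0 i0:or.ALU ; RAW r4
t=1 i1+i2:sll.ALU st.MEM ; 2-wide
t=2 i3+i4:and.ALU add.ALU ; 2-wide
t=3 i5:ld.MEM ; no-port MEM/BR
t=4 i6:bne.BR ; no-port BR/BR
t=5 i7:blt.BR ; tail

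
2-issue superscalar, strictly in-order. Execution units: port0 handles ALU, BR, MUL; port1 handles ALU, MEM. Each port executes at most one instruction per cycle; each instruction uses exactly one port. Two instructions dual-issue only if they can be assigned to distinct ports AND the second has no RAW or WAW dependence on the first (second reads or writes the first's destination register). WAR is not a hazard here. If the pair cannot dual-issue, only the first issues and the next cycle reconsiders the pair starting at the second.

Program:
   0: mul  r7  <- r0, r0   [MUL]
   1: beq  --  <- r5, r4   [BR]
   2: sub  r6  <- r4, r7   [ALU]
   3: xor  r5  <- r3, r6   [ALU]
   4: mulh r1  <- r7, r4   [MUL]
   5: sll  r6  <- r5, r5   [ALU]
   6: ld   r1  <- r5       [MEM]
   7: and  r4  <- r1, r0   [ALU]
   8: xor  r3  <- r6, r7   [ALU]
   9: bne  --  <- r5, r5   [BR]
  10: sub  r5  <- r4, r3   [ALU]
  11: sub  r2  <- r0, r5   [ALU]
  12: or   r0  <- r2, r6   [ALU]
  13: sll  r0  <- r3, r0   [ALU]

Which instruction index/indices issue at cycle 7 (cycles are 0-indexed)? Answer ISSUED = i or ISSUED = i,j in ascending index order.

ISSUED = 12

t=0 i0:mul.MUL ; no-port MUL/BR
t=1 i1&i2:beq.BR;sub.ALU ; dual
t=2 i3&i4:xor.ALU;mulh.MUL ; dual
t=3 i5&i6:sll.ALU;ld.MEM ; dual
t=4 i7&i8:and.ALU;xor.ALU ; dual
t=5 i9&i10:bne.BR;sub.ALU ; dual
t=6 i11:sub.ALU ; RAW r2
t=7 i12:or.ALU ; RAW+WAW r0
t=8 i13:sll.ALU ; tail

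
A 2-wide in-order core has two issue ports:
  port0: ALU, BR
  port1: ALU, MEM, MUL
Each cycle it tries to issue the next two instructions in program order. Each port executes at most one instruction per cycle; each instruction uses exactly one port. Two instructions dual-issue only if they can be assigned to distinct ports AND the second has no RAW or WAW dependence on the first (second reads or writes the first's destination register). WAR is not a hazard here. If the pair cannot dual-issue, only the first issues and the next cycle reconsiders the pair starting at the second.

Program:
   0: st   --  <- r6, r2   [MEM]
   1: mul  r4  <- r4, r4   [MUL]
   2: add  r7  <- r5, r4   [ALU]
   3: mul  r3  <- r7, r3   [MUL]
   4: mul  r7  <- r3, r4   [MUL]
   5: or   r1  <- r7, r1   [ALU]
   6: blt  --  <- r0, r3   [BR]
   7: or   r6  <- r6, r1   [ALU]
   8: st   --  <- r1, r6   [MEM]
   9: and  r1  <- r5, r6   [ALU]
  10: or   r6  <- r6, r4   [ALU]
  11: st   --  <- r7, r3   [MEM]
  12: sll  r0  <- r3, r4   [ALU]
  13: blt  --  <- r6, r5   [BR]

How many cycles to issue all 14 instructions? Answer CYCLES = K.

t=0 i0:st ; no-port MEM/MUL
t=1 i1:mul ; RAW r4
t=2 i2:add ; RAW r7
t=3 i3:mul ; no-port MUL/MUL
t=4 i4:mul ; RAW r7
t=5 i5&i6:or;blt ; pair
t=6 i7:or ; RAW r6
t=7 i8&i9:st;and ; pair
t=8 i10&i11:or;st ; pair
t=9 i12&i13:sll;blt ; pair

CYCLES = 10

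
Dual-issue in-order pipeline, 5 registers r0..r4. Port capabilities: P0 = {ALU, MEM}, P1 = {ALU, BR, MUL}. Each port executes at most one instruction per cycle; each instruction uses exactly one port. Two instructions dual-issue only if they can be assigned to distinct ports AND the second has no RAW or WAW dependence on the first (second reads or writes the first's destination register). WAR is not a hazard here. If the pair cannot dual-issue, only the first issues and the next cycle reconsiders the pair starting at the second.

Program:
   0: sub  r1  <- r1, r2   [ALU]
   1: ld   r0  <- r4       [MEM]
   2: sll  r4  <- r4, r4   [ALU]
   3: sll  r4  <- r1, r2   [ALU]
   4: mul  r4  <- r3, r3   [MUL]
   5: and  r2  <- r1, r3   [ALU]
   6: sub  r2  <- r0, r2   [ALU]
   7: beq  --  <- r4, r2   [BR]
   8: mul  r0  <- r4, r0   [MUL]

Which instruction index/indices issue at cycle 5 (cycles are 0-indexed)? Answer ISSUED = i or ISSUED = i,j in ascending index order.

[0] i0/i1  sub.ALU ld.MEM  -- dual
[1] i2  sll.ALU  -- WAW r4
[2] i3  sll.ALU  -- WAW r4
[3] i4/i5  mul.MUL and.ALU  -- dual
[4] i6  sub.ALU  -- RAW r2
[5] i7  beq.BR  -- no-port BR/MUL
[6] i8  mul.MUL  -- tail

ISSUED = 7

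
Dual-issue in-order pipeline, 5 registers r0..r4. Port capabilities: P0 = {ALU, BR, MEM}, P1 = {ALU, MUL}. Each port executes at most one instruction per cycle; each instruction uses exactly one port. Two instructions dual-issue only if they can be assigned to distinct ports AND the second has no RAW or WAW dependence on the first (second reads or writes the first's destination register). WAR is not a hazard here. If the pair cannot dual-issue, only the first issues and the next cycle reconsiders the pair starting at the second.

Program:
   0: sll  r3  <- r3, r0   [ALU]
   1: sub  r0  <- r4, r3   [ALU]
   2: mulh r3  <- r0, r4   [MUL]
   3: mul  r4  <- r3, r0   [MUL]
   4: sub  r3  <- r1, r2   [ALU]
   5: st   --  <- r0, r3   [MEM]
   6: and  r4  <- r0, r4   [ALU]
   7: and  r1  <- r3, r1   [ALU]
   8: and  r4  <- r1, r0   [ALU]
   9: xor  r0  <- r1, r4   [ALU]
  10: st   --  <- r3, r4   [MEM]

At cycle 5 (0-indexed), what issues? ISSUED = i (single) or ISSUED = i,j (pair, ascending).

ISSUED = 7

c0: i0 sll  RAW r3
c1: i1 sub  RAW r0
c2: i2 mulh  no-port MUL/MUL
c3: i3/i4 mul sub  2-wide
c4: i5/i6 st and  2-wide
c5: i7 and  RAW r1
c6: i8 and  RAW r4
c7: i9/i10 xor st  2-wide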